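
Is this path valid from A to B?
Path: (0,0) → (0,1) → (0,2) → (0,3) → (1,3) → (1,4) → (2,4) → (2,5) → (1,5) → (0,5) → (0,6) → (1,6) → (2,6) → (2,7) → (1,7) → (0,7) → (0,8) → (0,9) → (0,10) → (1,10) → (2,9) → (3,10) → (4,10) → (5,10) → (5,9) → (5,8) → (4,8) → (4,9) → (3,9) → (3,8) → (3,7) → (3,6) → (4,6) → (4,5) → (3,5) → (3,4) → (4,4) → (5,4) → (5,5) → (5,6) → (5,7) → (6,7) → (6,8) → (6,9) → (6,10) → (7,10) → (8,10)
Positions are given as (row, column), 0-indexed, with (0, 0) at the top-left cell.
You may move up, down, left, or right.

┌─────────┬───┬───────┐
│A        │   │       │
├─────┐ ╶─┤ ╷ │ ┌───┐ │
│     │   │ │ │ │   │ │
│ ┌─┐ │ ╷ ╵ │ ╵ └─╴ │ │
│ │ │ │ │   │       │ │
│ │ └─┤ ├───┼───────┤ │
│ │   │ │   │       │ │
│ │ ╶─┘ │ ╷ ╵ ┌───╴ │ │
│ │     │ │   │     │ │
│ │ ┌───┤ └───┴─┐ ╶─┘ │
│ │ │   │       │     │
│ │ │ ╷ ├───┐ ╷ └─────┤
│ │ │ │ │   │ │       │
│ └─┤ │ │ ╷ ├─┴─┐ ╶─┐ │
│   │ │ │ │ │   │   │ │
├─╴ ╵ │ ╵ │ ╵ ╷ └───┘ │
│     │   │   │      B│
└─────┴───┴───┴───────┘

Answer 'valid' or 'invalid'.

Checking path validity:
Result: Invalid move at step 20: cannot move from (1, 10) to (2, 9).

invalid

Correct solution:

┌─────────┬───┬───────┐
│A → → ↓  │↱ ↓│↱ → → ↓│
├─────┐ ╶─┤ ╷ │ ┌───┐ │
│     │↳ ↓│↑│↓│↑│   │↓│
│ ┌─┐ │ ╷ ╵ │ ╵ └─╴ │ │
│ │ │ │ │↳ ↑│↳ ↑    │↓│
│ │ └─┤ ├───┼───────┤ │
│ │   │ │↓ ↰│↓ ← ← ↰│↓│
│ │ ╶─┘ │ ╷ ╵ ┌───╴ │ │
│ │     │↓│↑ ↲│  ↱ ↑│↓│
│ │ ┌───┤ └───┴─┐ ╶─┘ │
│ │ │   │↳ → → ↓│↑ ← ↲│
│ │ │ ╷ ├───┐ ╷ └─────┤
│ │ │ │ │   │ │↳ → → ↓│
│ └─┤ │ │ ╷ ├─┴─┐ ╶─┐ │
│   │ │ │ │ │   │   │↓│
├─╴ ╵ │ ╵ │ ╵ ╷ └───┘ │
│     │   │   │      B│
└─────┴───┴───┴───────┘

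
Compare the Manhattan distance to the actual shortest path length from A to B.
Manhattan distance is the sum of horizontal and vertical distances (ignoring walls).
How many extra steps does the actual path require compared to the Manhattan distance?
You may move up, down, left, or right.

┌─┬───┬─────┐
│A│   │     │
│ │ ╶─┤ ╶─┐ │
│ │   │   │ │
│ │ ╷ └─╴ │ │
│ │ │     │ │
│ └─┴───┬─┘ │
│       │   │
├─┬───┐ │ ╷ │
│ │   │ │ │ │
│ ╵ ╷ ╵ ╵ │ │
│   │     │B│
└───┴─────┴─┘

Manhattan distance: |5 - 0| + |5 - 0| = 10
Actual path length: 14
Extra steps: 14 - 10 = 4

Solution:

┌─┬───┬─────┐
│A│   │     │
│ │ ╶─┤ ╶─┐ │
│↓│   │   │ │
│ │ ╷ └─╴ │ │
│↓│ │     │ │
│ └─┴───┬─┘ │
│↳ → → ↓│↱ ↓│
├─┬───┐ │ ╷ │
│ │   │↓│↑│↓│
│ ╵ ╷ ╵ ╵ │ │
│   │  ↳ ↑│B│
└───┴─────┴─┘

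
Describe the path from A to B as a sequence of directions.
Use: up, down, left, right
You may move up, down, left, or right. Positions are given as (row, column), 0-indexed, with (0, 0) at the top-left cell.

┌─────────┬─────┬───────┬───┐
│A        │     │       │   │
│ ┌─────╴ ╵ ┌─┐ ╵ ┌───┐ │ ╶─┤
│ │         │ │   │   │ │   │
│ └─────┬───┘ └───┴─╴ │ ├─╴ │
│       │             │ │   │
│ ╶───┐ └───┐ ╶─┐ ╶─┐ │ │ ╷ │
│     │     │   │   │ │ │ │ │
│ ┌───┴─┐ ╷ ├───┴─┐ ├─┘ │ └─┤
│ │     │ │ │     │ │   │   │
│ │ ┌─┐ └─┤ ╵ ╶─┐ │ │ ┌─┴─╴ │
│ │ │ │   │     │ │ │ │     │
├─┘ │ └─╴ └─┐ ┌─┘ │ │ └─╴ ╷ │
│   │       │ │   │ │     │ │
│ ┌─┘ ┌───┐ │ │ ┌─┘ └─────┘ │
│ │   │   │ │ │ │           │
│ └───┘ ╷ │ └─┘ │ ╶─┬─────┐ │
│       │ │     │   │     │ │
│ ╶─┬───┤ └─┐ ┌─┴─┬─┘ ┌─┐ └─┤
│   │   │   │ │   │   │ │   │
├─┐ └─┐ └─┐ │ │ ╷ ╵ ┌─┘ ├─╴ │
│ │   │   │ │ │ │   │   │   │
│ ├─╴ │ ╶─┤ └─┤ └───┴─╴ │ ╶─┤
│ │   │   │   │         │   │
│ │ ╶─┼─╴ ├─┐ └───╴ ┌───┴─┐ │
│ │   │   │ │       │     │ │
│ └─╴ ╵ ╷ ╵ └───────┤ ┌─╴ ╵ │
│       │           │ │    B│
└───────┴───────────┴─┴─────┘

Finding the path and converting it to directions:
Path through cells: (0,0) → (1,0) → (2,0) → (2,1) → (2,2) → (2,3) → (3,3) → (3,4) → (3,5) → (4,5) → (5,5) → (5,6) → (4,6) → (4,7) → (4,8) → (5,8) → (6,8) → (6,7) → (7,7) → (8,7) → (8,6) → (8,5) → (7,5) → (6,5) → (6,4) → (5,4) → (5,3) → (4,3) → (4,2) → (4,1) → (5,1) → (6,1) → (6,0) → (7,0) → (8,0) → (8,1) → (8,2) → (8,3) → (7,3) → (7,4) → (8,4) → (9,4) → (9,5) → (10,5) → (11,5) → (11,6) → (12,6) → (12,7) → (12,8) → (12,9) → (11,9) → (11,8) → (11,7) → (10,7) → (9,7) → (9,8) → (10,8) → (10,9) → (9,9) → (9,10) → (8,10) → (8,11) → (8,12) → (9,12) → (9,13) → (10,13) → (10,12) → (11,12) → (11,13) → (12,13) → (13,13)
Directions: down, down, right, right, right, down, right, right, down, down, right, up, right, right, down, down, left, down, down, left, left, up, up, left, up, left, up, left, left, down, down, left, down, down, right, right, right, up, right, down, down, right, down, down, right, down, right, right, right, up, left, left, up, up, right, down, right, up, right, up, right, right, down, right, down, left, down, right, down, down

Solution:

┌─────────┬─────┬───────┬───┐
│A        │     │       │   │
│ ┌─────╴ ╵ ┌─┐ ╵ ┌───┐ │ ╶─┤
│↓│         │ │   │   │ │   │
│ └─────┬───┘ └───┴─╴ │ ├─╴ │
│↳ → → ↓│             │ │   │
│ ╶───┐ └───┐ ╶─┐ ╶─┐ │ │ ╷ │
│     │↳ → ↓│   │   │ │ │ │ │
│ ┌───┴─┐ ╷ ├───┴─┐ ├─┘ │ └─┤
│ │↓ ← ↰│ │↓│↱ → ↓│ │   │   │
│ │ ┌─┐ └─┤ ╵ ╶─┐ │ │ ┌─┴─╴ │
│ │↓│ │↑ ↰│↳ ↑  │↓│ │ │     │
├─┘ │ └─╴ └─┐ ┌─┘ │ │ └─╴ ╷ │
│↓ ↲│    ↑ ↰│ │↓ ↲│ │     │ │
│ ┌─┘ ┌───┐ │ │ ┌─┘ └─────┘ │
│↓│   │↱ ↓│↑│ │↓│           │
│ └───┘ ╷ │ └─┘ │ ╶─┬─────┐ │
│↳ → → ↑│↓│↑ ← ↲│   │↱ → ↓│ │
│ ╶─┬───┤ └─┐ ┌─┴─┬─┘ ┌─┐ └─┤
│   │   │↳ ↓│ │↱ ↓│↱ ↑│ │↳ ↓│
├─┐ └─┐ └─┐ │ │ ╷ ╵ ┌─┘ ├─╴ │
│ │   │   │↓│ │↑│↳ ↑│   │↓ ↲│
│ ├─╴ │ ╶─┤ └─┤ └───┴─╴ │ ╶─┤
│ │   │   │↳ ↓│↑ ← ↰    │↳ ↓│
│ │ ╶─┼─╴ ├─┐ └───╴ ┌───┴─┐ │
│ │   │   │ │↳ → → ↑│     │↓│
│ └─╴ ╵ ╷ ╵ └───────┤ ┌─╴ ╵ │
│       │           │ │    B│
└───────┴───────────┴─┴─────┘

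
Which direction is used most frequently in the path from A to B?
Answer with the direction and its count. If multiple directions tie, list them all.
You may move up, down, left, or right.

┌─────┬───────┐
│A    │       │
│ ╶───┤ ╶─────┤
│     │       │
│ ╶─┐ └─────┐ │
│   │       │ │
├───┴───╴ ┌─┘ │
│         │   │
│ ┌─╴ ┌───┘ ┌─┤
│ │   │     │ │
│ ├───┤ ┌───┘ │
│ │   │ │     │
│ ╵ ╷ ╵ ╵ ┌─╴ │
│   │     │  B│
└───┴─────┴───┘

Directions: down, right, right, down, right, right, down, left, left, left, left, down, down, down, right, up, right, down, right, right, up, right, right, down
Counts: {'down': 8, 'right': 10, 'left': 4, 'up': 2}
Most common: right (10 times)

Solution:

┌─────┬───────┐
│A    │       │
│ ╶───┤ ╶─────┤
│↳ → ↓│       │
│ ╶─┐ └─────┐ │
│   │↳ → ↓  │ │
├───┴───╴ ┌─┘ │
│↓ ← ← ← ↲│   │
│ ┌─╴ ┌───┘ ┌─┤
│↓│   │     │ │
│ ├───┤ ┌───┘ │
│↓│↱ ↓│ │↱ → ↓│
│ ╵ ╷ ╵ ╵ ┌─╴ │
│↳ ↑│↳ → ↑│  B│
└───┴─────┴───┘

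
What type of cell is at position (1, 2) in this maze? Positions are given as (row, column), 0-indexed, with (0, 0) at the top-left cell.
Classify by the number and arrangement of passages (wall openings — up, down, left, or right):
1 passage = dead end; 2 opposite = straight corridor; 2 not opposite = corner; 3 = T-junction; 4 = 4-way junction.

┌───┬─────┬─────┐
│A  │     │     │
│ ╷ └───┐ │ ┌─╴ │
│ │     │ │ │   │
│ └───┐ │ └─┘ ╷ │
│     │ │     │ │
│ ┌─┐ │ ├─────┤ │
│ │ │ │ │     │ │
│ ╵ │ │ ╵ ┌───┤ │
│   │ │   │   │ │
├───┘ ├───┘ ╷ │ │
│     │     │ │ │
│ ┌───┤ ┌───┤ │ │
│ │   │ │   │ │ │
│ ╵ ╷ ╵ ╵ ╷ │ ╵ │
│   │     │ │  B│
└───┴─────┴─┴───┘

Checking cell at (1, 2):
Number of passages: 2
Cell type: straight corridor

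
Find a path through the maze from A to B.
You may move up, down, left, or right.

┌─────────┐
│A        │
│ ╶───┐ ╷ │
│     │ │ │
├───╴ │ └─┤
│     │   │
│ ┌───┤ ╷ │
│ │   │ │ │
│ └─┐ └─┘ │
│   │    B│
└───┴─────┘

Finding the shortest path through the maze:
Path length: 8 steps
Directions: right → right → right → down → down → right → down → down

Solution:

┌─────────┐
│A → → ↓  │
│ ╶───┐ ╷ │
│     │↓│ │
├───╴ │ └─┤
│     │↳ ↓│
│ ┌───┤ ╷ │
│ │   │ │↓│
│ └─┐ └─┘ │
│   │    B│
└───┴─────┘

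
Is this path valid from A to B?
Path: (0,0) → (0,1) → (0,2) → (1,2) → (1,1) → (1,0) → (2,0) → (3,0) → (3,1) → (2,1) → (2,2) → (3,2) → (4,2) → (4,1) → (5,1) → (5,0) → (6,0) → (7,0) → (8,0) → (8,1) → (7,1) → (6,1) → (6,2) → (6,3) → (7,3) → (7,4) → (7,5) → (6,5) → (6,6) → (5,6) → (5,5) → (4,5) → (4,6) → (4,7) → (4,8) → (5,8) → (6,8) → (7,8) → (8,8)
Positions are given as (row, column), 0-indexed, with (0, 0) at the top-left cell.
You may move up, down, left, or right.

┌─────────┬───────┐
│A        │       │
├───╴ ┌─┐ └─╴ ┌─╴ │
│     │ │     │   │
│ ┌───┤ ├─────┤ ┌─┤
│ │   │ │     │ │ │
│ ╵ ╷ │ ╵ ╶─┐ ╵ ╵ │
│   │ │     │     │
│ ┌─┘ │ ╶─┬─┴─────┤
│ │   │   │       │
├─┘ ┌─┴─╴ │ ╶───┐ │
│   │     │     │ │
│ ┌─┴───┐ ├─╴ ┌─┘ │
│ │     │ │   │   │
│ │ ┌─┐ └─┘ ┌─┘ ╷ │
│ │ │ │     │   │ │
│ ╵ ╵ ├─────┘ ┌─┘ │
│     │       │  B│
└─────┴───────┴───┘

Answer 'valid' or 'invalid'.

Checking path validity:
Result: All consecutive moves are passable.

valid

Correct solution:

┌─────────┬───────┐
│A → ↓    │       │
├───╴ ┌─┐ └─╴ ┌─╴ │
│↓ ← ↲│ │     │   │
│ ┌───┤ ├─────┤ ┌─┤
│↓│↱ ↓│ │     │ │ │
│ ╵ ╷ │ ╵ ╶─┐ ╵ ╵ │
│↳ ↑│↓│     │     │
│ ┌─┘ │ ╶─┬─┴─────┤
│ │↓ ↲│   │↱ → → ↓│
├─┘ ┌─┴─╴ │ ╶───┐ │
│↓ ↲│     │↑ ↰  │↓│
│ ┌─┴───┐ ├─╴ ┌─┘ │
│↓│↱ → ↓│ │↱ ↑│  ↓│
│ │ ┌─┐ └─┘ ┌─┘ ╷ │
│↓│↑│ │↳ → ↑│   │↓│
│ ╵ ╵ ├─────┘ ┌─┘ │
│↳ ↑  │       │  B│
└─────┴───────┴───┘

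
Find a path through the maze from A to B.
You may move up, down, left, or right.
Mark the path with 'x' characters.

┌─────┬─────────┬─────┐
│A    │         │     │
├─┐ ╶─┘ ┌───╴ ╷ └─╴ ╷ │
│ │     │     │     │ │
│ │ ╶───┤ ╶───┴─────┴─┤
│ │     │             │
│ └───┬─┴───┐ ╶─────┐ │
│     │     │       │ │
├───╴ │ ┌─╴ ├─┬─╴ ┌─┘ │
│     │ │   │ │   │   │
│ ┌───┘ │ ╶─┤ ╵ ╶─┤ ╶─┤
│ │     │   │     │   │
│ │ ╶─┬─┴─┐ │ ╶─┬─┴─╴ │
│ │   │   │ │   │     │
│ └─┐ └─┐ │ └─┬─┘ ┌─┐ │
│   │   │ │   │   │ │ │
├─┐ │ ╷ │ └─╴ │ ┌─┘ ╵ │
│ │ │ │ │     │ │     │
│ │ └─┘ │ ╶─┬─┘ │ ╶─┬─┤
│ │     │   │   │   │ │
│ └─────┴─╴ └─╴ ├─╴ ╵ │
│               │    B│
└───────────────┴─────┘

Finding the shortest path through the maze:
Path length: 32 steps
Directions: right → down → right → right → up → right → right → right → down → left → left → down → right → right → right → right → right → right → down → down → left → down → right → down → down → down → left → left → down → right → down → right

Solution:

┌─────┬─────────┬─────┐
│A x  │x x x x  │     │
├─┐ ╶─┘ ┌───╴ ╷ └─╴ ╷ │
│ │x x x│x x x│     │ │
│ │ ╶───┤ ╶───┴─────┴─┤
│ │     │x x x x x x x│
│ └───┬─┴───┐ ╶─────┐ │
│     │     │       │x│
├───╴ │ ┌─╴ ├─┬─╴ ┌─┘ │
│     │ │   │ │   │x x│
│ ┌───┘ │ ╶─┤ ╵ ╶─┤ ╶─┤
│ │     │   │     │x x│
│ │ ╶─┬─┴─┐ │ ╶─┬─┴─╴ │
│ │   │   │ │   │    x│
│ └─┐ └─┐ │ └─┬─┘ ┌─┐ │
│   │   │ │   │   │ │x│
├─┐ │ ╷ │ └─╴ │ ┌─┘ ╵ │
│ │ │ │ │     │ │x x x│
│ │ └─┘ │ ╶─┬─┘ │ ╶─┬─┤
│ │     │   │   │x x│ │
│ └─────┴─╴ └─╴ ├─╴ ╵ │
│               │  x B│
└───────────────┴─────┘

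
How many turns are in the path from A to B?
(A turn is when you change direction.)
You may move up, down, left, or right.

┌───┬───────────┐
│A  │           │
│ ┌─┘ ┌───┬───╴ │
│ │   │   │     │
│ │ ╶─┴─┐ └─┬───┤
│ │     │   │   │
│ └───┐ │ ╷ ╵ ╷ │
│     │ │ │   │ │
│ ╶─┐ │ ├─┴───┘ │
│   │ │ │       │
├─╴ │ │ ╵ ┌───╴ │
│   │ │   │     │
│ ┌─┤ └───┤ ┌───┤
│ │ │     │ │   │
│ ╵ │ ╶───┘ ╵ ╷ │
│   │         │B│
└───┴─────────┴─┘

Directions: down, down, down, right, right, down, down, down, down, right, right, right, right, up, right, down
Number of turns: 6

Solution:

┌───┬───────────┐
│A  │           │
│ ┌─┘ ┌───┬───╴ │
│↓│   │   │     │
│ │ ╶─┴─┐ └─┬───┤
│↓│     │   │   │
│ └───┐ │ ╷ ╵ ╷ │
│↳ → ↓│ │ │   │ │
│ ╶─┐ │ ├─┴───┘ │
│   │↓│ │       │
├─╴ │ │ ╵ ┌───╴ │
│   │↓│   │     │
│ ┌─┤ └───┤ ┌───┤
│ │ │↓    │ │↱ ↓│
│ ╵ │ ╶───┘ ╵ ╷ │
│   │↳ → → → ↑│B│
└───┴─────────┴─┘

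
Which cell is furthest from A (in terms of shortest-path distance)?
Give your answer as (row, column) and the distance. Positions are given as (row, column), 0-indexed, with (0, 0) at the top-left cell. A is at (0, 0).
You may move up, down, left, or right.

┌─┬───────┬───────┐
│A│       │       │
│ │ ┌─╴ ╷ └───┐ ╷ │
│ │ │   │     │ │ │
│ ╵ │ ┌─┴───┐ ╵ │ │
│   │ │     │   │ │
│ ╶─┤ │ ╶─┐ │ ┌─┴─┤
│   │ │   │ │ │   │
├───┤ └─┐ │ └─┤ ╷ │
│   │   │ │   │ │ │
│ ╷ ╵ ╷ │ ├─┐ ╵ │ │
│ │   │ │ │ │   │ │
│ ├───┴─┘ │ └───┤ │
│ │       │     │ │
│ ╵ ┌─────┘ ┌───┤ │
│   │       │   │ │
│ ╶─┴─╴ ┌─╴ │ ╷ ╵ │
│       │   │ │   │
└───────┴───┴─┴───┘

Computing BFS distances from A to all cells:
Furthest cell: (8, 6)
Distance: 48 steps

Path from A to the furthest cell:

┌─┬───────┬───────┐
│A│↱ → ↓  │       │
│ │ ┌─╴ ╷ └───┐ ╷ │
│↓│↑│↓ ↲│     │ │ │
│ ╵ │ ┌─┴───┐ ╵ │ │
│↳ ↑│↓│↱ → ↓│   │ │
│ ╶─┤ │ ╶─┐ │ ┌─┴─┤
│   │↓│↑ ↰│↓│ │↱ ↓│
├───┤ └─┐ │ └─┤ ╷ │
│↓ ↰│↓  │↑│↳ ↓│↑│↓│
│ ╷ ╵ ╷ │ ├─┐ ╵ │ │
│↓│↑ ↲│ │↑│ │↳ ↑│↓│
│ ├───┴─┘ │ └───┤ │
│↓│↱ → → ↑│     │↓│
│ ╵ ┌─────┘ ┌───┤ │
│↳ ↑│       │↓ ↰│↓│
│ ╶─┴─╴ ┌─╴ │ ╷ ╵ │
│       │   │B│↑ ↲│
└───────┴───┴─┴───┘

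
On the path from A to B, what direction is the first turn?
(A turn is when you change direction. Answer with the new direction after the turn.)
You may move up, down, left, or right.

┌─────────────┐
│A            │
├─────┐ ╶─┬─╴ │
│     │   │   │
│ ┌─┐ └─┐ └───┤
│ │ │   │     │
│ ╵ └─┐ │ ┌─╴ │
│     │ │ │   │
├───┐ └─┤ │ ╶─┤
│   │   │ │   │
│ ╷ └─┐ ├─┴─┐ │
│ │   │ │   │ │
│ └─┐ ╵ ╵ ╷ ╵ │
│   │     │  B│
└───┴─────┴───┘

Directions: right, right, right, down, right, down, right, right, down, left, down, right, down, down
First turn direction: down

Solution:

┌─────────────┐
│A → → ↓      │
├─────┐ ╶─┬─╴ │
│     │↳ ↓│   │
│ ┌─┐ └─┐ └───┤
│ │ │   │↳ → ↓│
│ ╵ └─┐ │ ┌─╴ │
│     │ │ │↓ ↲│
├───┐ └─┤ │ ╶─┤
│   │   │ │↳ ↓│
│ ╷ └─┐ ├─┴─┐ │
│ │   │ │   │↓│
│ └─┐ ╵ ╵ ╷ ╵ │
│   │     │  B│
└───┴─────┴───┘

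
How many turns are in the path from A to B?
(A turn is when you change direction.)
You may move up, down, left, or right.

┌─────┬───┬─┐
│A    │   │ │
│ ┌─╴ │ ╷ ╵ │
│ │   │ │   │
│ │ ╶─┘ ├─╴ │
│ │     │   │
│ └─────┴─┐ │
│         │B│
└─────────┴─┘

Directions: right, right, down, left, down, right, right, up, up, right, down, right, down, down
Number of turns: 9

Solution:

┌─────┬───┬─┐
│A → ↓│↱ ↓│ │
│ ┌─╴ │ ╷ ╵ │
│ │↓ ↲│↑│↳ ↓│
│ │ ╶─┘ ├─╴ │
│ │↳ → ↑│  ↓│
│ └─────┴─┐ │
│         │B│
└─────────┴─┘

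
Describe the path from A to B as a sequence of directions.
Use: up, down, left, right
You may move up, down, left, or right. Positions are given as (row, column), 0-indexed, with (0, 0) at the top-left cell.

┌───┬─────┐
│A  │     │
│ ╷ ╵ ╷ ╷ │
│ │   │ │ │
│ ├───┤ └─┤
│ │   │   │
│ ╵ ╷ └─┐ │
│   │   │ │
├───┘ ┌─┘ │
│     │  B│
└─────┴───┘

Finding the path and converting it to directions:
Path through cells: (0,0) → (0,1) → (1,1) → (1,2) → (0,2) → (0,3) → (1,3) → (2,3) → (2,4) → (3,4) → (4,4)
Directions: right, down, right, up, right, down, down, right, down, down

Solution:

┌───┬─────┐
│A ↓│↱ ↓  │
│ ╷ ╵ ╷ ╷ │
│ │↳ ↑│↓│ │
│ ├───┤ └─┤
│ │   │↳ ↓│
│ ╵ ╷ └─┐ │
│   │   │↓│
├───┘ ┌─┘ │
│     │  B│
└─────┴───┘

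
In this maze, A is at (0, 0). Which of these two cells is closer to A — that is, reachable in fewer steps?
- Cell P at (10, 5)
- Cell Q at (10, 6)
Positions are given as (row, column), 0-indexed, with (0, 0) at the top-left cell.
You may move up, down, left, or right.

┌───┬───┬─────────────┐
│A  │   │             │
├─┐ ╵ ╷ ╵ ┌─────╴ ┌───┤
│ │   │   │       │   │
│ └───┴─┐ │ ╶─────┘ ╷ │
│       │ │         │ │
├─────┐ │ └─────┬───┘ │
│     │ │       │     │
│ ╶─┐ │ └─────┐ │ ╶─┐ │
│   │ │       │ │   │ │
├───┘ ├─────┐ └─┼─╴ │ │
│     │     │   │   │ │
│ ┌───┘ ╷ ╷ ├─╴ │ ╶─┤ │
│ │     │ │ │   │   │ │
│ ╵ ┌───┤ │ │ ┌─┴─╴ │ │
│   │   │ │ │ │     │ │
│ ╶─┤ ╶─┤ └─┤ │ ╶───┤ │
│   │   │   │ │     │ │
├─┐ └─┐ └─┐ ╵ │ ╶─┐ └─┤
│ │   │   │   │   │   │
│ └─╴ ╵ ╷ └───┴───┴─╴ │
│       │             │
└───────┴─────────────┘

Shortest path A → P at (10, 5): 47 steps
Shortest path A → Q at (10, 6): 46 steps

Q is closer (46 steps vs 47 steps).

Path to P:

┌───┬───┬─────────────┐
│A ↓│↱ ↓│↱ → → → ↓    │
├─┐ ╵ ╷ ╵ ┌─────╴ ┌───┤
│ │↳ ↑│↳ ↑│↓ ← ← ↲│↱ ↓│
│ └───┴─┐ │ ╶─────┘ ╷ │
│       │ │↳ → → → ↑│↓│
├─────┐ │ └─────┬───┘ │
│     │ │       │↓ ← ↲│
│ ╶─┐ │ └─────┐ │ ╶─┐ │
│   │ │       │ │↳ ↓│ │
├───┘ ├─────┐ └─┼─╴ │ │
│     │     │   │↓ ↲│ │
│ ┌───┘ ╷ ╷ ├─╴ │ ╶─┤ │
│ │     │ │ │   │↳ ↓│ │
│ ╵ ┌───┤ │ │ ┌─┴─╴ │ │
│   │   │ │ │ │↓ ← ↲│ │
│ ╶─┤ ╶─┤ └─┤ │ ╶───┤ │
│   │   │   │ │↳ → ↓│ │
├─┐ └─┐ └─┐ ╵ │ ╶─┐ └─┤
│ │   │   │   │   │↳ ↓│
│ └─╴ ╵ ╷ └───┴───┴─╴ │
│       │  P ← ← ← ← ↲│
└───────┴─────────────┘

Path to Q:

┌───┬───┬─────────────┐
│A ↓│↱ ↓│↱ → → → ↓    │
├─┐ ╵ ╷ ╵ ┌─────╴ ┌───┤
│ │↳ ↑│↳ ↑│↓ ← ← ↲│↱ ↓│
│ └───┴─┐ │ ╶─────┘ ╷ │
│       │ │↳ → → → ↑│↓│
├─────┐ │ └─────┬───┘ │
│     │ │       │↓ ← ↲│
│ ╶─┐ │ └─────┐ │ ╶─┐ │
│   │ │       │ │↳ ↓│ │
├───┘ ├─────┐ └─┼─╴ │ │
│     │     │   │↓ ↲│ │
│ ┌───┘ ╷ ╷ ├─╴ │ ╶─┤ │
│ │     │ │ │   │↳ ↓│ │
│ ╵ ┌───┤ │ │ ┌─┴─╴ │ │
│   │   │ │ │ │↓ ← ↲│ │
│ ╶─┤ ╶─┤ └─┤ │ ╶───┤ │
│   │   │   │ │↳ → ↓│ │
├─┐ └─┐ └─┐ ╵ │ ╶─┐ └─┤
│ │   │   │   │   │↳ ↓│
│ └─╴ ╵ ╷ └───┴───┴─╴ │
│       │    Q ← ← ← ↲│
└───────┴─────────────┘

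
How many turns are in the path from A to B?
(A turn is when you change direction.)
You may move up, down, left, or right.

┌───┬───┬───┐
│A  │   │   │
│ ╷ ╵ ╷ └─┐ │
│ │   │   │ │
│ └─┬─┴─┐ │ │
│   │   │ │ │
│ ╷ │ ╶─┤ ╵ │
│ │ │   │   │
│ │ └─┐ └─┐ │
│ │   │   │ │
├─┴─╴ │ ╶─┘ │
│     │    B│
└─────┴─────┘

Directions: right, down, right, up, right, down, right, down, down, right, down, down
Number of turns: 9

Solution:

┌───┬───┬───┐
│A ↓│↱ ↓│   │
│ ╷ ╵ ╷ └─┐ │
│ │↳ ↑│↳ ↓│ │
│ └─┬─┴─┐ │ │
│   │   │↓│ │
│ ╷ │ ╶─┤ ╵ │
│ │ │   │↳ ↓│
│ │ └─┐ └─┐ │
│ │   │   │↓│
├─┴─╴ │ ╶─┘ │
│     │    B│
└─────┴─────┘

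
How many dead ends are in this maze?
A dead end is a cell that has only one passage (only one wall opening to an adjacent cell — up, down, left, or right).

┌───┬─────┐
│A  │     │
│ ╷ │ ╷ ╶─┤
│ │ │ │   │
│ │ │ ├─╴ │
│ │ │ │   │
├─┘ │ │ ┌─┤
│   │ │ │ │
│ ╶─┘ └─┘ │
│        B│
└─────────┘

Checking each cell for number of passages:

Dead ends found at positions:
  (0, 4)
  (2, 0)
  (3, 3)
  (3, 4)
Total dead ends: 4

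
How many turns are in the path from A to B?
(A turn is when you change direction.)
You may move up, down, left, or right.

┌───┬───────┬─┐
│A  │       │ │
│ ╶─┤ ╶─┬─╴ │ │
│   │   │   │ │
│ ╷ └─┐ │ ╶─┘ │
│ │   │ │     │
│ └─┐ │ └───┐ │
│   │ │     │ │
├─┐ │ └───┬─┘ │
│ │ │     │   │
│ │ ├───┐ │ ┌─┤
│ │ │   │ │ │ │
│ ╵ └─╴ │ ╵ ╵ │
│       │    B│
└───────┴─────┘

Directions: down, right, down, right, down, down, right, right, down, down, right, right
Number of turns: 7

Solution:

┌───┬───────┬─┐
│A  │       │ │
│ ╶─┤ ╶─┬─╴ │ │
│↳ ↓│   │   │ │
│ ╷ └─┐ │ ╶─┘ │
│ │↳ ↓│ │     │
│ └─┐ │ └───┐ │
│   │↓│     │ │
├─┐ │ └───┬─┘ │
│ │ │↳ → ↓│   │
│ │ ├───┐ │ ┌─┤
│ │ │   │↓│ │ │
│ ╵ └─╴ │ ╵ ╵ │
│       │↳ → B│
└───────┴─────┘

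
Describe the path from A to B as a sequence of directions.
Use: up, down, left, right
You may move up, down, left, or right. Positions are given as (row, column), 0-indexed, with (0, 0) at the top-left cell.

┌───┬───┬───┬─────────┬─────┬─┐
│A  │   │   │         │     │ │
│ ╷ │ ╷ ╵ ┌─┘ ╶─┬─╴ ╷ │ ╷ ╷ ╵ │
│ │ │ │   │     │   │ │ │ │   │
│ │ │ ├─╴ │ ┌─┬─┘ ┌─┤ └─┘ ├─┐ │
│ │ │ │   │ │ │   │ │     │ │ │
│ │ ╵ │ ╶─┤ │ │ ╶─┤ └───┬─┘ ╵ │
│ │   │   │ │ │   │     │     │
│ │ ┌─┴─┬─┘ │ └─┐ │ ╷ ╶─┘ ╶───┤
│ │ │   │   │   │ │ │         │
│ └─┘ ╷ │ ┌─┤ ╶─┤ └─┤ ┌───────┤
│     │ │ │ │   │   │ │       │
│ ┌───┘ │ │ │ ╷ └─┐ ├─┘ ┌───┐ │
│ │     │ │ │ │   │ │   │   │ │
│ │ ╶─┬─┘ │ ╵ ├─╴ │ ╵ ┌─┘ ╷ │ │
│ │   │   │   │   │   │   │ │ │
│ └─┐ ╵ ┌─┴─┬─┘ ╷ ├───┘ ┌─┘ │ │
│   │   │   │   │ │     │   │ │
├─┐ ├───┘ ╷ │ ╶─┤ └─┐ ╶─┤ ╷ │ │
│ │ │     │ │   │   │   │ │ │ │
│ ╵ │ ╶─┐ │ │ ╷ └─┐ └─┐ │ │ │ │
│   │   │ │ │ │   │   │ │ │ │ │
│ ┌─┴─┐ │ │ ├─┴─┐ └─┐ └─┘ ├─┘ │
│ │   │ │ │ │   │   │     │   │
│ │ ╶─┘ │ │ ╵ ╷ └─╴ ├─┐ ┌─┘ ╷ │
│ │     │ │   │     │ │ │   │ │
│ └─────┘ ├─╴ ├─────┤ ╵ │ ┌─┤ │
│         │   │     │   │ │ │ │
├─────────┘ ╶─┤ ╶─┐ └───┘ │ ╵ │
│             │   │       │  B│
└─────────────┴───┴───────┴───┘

Finding the path and converting it to directions:
Path through cells: (0,0) → (1,0) → (2,0) → (3,0) → (4,0) → (5,0) → (5,1) → (5,2) → (4,2) → (4,3) → (5,3) → (6,3) → (6,2) → (6,1) → (7,1) → (7,2) → (8,2) → (8,3) → (7,3) → (7,4) → (6,4) → (5,4) → (4,4) → (4,5) → (3,5) → (2,5) → (1,5) → (1,6) → (0,6) → (0,7) → (0,8) → (0,9) → (1,9) → (1,8) → (2,8) → (2,7) → (3,7) → (3,8) → (4,8) → (5,8) → (5,9) → (6,9) → (7,9) → (7,10) → (6,10) → (6,11) → (5,11) → (5,12) → (5,13) → (5,14) → (6,14) → (7,14) → (8,14) → (9,14) → (10,14) → (11,14) → (12,14) → (13,14) → (14,14)
Directions: down, down, down, down, down, right, right, up, right, down, down, left, left, down, right, down, right, up, right, up, up, up, right, up, up, up, right, up, right, right, right, down, left, down, left, down, right, down, down, right, down, down, right, up, right, up, right, right, right, down, down, down, down, down, down, down, down, down

Solution:

┌───┬───┬───┬─────────┬─────┬─┐
│A  │   │   │↱ → → ↓  │     │ │
│ ╷ │ ╷ ╵ ┌─┘ ╶─┬─╴ ╷ │ ╷ ╷ ╵ │
│↓│ │ │   │↱ ↑  │↓ ↲│ │ │ │   │
│ │ │ ├─╴ │ ┌─┬─┘ ┌─┤ └─┘ ├─┐ │
│↓│ │ │   │↑│ │↓ ↲│ │     │ │ │
│ │ ╵ │ ╶─┤ │ │ ╶─┤ └───┬─┘ ╵ │
│↓│   │   │↑│ │↳ ↓│     │     │
│ │ ┌─┴─┬─┘ │ └─┐ │ ╷ ╶─┘ ╶───┤
│↓│ │↱ ↓│↱ ↑│   │↓│ │         │
│ └─┘ ╷ │ ┌─┤ ╶─┤ └─┤ ┌───────┤
│↳ → ↑│↓│↑│ │   │↳ ↓│ │↱ → → ↓│
│ ┌───┘ │ │ │ ╷ └─┐ ├─┘ ┌───┐ │
│ │↓ ← ↲│↑│ │ │   │↓│↱ ↑│   │↓│
│ │ ╶─┬─┘ │ ╵ ├─╴ │ ╵ ┌─┘ ╷ │ │
│ │↳ ↓│↱ ↑│   │   │↳ ↑│   │ │↓│
│ └─┐ ╵ ┌─┴─┬─┘ ╷ ├───┘ ┌─┘ │ │
│   │↳ ↑│   │   │ │     │   │↓│
├─┐ ├───┘ ╷ │ ╶─┤ └─┐ ╶─┤ ╷ │ │
│ │ │     │ │   │   │   │ │ │↓│
│ ╵ │ ╶─┐ │ │ ╷ └─┐ └─┐ │ │ │ │
│   │   │ │ │ │   │   │ │ │ │↓│
│ ┌─┴─┐ │ │ ├─┴─┐ └─┐ └─┘ ├─┘ │
│ │   │ │ │ │   │   │     │  ↓│
│ │ ╶─┘ │ │ ╵ ╷ └─╴ ├─┐ ┌─┘ ╷ │
│ │     │ │   │     │ │ │   │↓│
│ └─────┘ ├─╴ ├─────┤ ╵ │ ┌─┤ │
│         │   │     │   │ │ │↓│
├─────────┘ ╶─┤ ╶─┐ └───┘ │ ╵ │
│             │   │       │  B│
└─────────────┴───┴───────┴───┘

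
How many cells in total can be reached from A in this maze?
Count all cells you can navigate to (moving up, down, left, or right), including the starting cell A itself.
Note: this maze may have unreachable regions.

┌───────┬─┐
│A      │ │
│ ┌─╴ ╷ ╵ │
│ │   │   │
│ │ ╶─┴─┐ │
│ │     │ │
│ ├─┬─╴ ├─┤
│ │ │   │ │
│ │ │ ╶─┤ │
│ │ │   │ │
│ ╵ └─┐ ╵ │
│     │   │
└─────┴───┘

Using BFS/flood-fill to find all reachable cells from A:
Maze size: 6 × 5 = 30 total cells
All cells are reachable — the maze is fully connected.
Reachable cells: 30

Reachable region (· marks reachable cells):

┌───────┬─┐
│A · · ·│·│
│ ┌─╴ ╷ ╵ │
│·│· ·│· ·│
│ │ ╶─┴─┐ │
│·│· · ·│·│
│ ├─┬─╴ ├─┤
│·│·│· ·│·│
│ │ │ ╶─┤ │
│·│·│· ·│·│
│ ╵ └─┐ ╵ │
│· · ·│· ·│
└─────┴───┘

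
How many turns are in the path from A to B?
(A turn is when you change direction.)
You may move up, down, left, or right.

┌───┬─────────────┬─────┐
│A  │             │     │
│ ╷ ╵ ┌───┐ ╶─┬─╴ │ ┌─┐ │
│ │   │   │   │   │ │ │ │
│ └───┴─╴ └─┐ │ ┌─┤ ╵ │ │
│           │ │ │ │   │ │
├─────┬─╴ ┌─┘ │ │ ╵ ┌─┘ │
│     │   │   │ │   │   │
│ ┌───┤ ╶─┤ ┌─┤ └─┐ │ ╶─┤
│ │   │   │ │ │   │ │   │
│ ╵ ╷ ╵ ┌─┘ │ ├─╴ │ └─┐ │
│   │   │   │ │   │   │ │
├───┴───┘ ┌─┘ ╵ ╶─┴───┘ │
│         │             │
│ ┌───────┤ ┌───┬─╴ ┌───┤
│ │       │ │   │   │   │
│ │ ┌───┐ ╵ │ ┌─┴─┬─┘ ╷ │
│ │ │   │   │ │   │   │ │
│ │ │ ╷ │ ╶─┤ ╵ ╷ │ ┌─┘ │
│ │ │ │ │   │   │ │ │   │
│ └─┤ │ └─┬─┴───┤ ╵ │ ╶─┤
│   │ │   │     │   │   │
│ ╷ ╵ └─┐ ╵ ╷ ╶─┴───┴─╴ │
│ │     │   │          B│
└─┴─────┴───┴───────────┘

Directions: right, down, right, up, right, right, right, down, right, down, down, left, down, down, left, down, left, left, left, left, down, down, down, down, right, down, right, up, up, up, right, down, down, right, down, right, up, right, down, right, right, right, right, right
Number of turns: 26

Solution:

┌───┬─────────────┬─────┐
│A ↓│↱ → → ↓      │     │
│ ╷ ╵ ┌───┐ ╶─┬─╴ │ ┌─┐ │
│ │↳ ↑│   │↳ ↓│   │ │ │ │
│ └───┴─╴ └─┐ │ ┌─┤ ╵ │ │
│           │↓│ │ │   │ │
├─────┬─╴ ┌─┘ │ │ ╵ ┌─┘ │
│     │   │↓ ↲│ │   │   │
│ ┌───┤ ╶─┤ ┌─┤ └─┐ │ ╶─┤
│ │   │   │↓│ │   │ │   │
│ ╵ ╷ ╵ ┌─┘ │ ├─╴ │ └─┐ │
│   │   │↓ ↲│ │   │   │ │
├───┴───┘ ┌─┘ ╵ ╶─┴───┘ │
│↓ ← ← ← ↲│             │
│ ┌───────┤ ┌───┬─╴ ┌───┤
│↓│       │ │   │   │   │
│ │ ┌───┐ ╵ │ ┌─┴─┬─┘ ╷ │
│↓│ │↱ ↓│   │ │   │   │ │
│ │ │ ╷ │ ╶─┤ ╵ ╷ │ ┌─┘ │
│↓│ │↑│↓│   │   │ │ │   │
│ └─┤ │ └─┬─┴───┤ ╵ │ ╶─┤
│↳ ↓│↑│↳ ↓│↱ ↓  │   │   │
│ ╷ ╵ └─┐ ╵ ╷ ╶─┴───┴─╴ │
│ │↳ ↑  │↳ ↑│↳ → → → → B│
└─┴─────┴───┴───────────┘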